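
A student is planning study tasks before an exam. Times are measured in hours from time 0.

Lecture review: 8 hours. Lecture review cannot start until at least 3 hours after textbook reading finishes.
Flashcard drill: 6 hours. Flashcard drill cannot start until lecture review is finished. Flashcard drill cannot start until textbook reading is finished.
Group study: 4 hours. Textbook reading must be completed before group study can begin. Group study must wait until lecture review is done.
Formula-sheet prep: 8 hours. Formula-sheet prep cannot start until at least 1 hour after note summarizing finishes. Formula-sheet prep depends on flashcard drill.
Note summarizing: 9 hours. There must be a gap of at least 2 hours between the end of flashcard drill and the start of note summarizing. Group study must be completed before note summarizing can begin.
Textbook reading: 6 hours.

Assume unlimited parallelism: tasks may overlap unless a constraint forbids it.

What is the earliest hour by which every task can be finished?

Nothing blocks textbook reading, so it runs from hour 0 to hour 6.
After textbook reading (finishes hour 6, plus 3-hour gap → hour 9), lecture review can start at hour 9 and finishes at hour 17.
Group study cannot start until textbook reading (finishes hour 6); lecture review (finishes hour 17). The controlling bound is hour 17, so group study finishes at 17 + 4 = hour 21.
For flashcard drill: lecture review (finishes hour 17); textbook reading (finishes hour 6). Taking the maximum gives a start of hour 17, and it finishes at 17 + 6 = hour 23.
For note summarizing: flashcard drill (finishes hour 23, plus 2-hour gap → hour 25); group study (finishes hour 21). Taking the maximum gives a start of hour 25, and it finishes at 25 + 9 = hour 34.
Formula-sheet prep cannot start until note summarizing (finishes hour 34, plus 1-hour gap → hour 35); flashcard drill (finishes hour 23). The controlling bound is hour 35, so formula-sheet prep finishes at 35 + 8 = hour 43.
All tasks are finished once the last one completes. Finish times: Textbook reading at 6, Lecture review at 17, Flashcard drill at 23, Group study at 21, Note summarizing at 34, Formula-sheet prep at 43. The latest is hour 43.

43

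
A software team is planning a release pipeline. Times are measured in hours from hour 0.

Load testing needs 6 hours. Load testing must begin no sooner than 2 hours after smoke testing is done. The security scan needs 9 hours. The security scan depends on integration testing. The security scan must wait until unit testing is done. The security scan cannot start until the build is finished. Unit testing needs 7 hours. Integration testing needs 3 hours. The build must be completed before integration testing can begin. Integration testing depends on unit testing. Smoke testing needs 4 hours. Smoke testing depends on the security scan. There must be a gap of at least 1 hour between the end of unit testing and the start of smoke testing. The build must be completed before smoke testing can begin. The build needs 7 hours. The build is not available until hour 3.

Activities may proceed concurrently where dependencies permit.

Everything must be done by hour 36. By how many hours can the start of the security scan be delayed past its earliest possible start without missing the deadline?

2

Unit testing has no prerequisites, so it starts at hour 0 and finishes at hour 7.
After its own release at hour 3, the build can start at hour 3 and finishes at hour 10.
Integration testing needs all of the build (finishes hour 10); unit testing (finishes hour 7). That puts its earliest start at hour 10; it finishes at 10 + 3 = hour 13.
The security scan cannot start until integration testing (finishes hour 13); unit testing (finishes hour 7); the build (finishes hour 10). The controlling bound is hour 13, so the security scan finishes at 13 + 9 = hour 22.

Working backward from the deadline:
Nothing follows load testing; the deadline of hour 36 is its only limit. It must start by 36 − 6 = hour 30.
Smoke testing must finish before load testing (must start by hour 30, minus 2-hour gap → hour 28). With a 4-hour duration, smoke testing must start by 28 − 4 = hour 24.
The security scan must finish before smoke testing (must start by hour 24). With a 9-hour duration, the security scan must start by 24 − 9 = hour 15.
So the security scan can start as early as hour 13 and as late as hour 15, giving 15 − 13 = 2 hours of slack.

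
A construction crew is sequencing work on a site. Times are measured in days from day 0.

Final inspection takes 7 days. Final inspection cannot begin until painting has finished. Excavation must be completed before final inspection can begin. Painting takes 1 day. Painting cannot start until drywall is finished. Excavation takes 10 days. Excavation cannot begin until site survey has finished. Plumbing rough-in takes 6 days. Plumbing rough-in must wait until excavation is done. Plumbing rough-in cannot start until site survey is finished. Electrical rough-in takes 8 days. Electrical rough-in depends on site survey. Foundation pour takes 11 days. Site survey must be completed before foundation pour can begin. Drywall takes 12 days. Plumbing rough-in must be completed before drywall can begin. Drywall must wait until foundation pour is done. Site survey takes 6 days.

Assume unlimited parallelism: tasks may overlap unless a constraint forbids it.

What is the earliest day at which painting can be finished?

35

Site survey has no prerequisites, so it starts at day 0 and finishes at day 6.
After site survey (finishes day 6), foundation pour can start at day 6 and finishes at day 17.
After site survey (finishes day 6), excavation can start at day 6 and finishes at day 16.
For plumbing rough-in: excavation (finishes day 16); site survey (finishes day 6). Taking the maximum gives a start of day 16, and it finishes at 16 + 6 = day 22.
Drywall needs all of plumbing rough-in (finishes day 22); foundation pour (finishes day 17). That puts its earliest start at day 22; it finishes at 22 + 12 = day 34.
After drywall (finishes day 34), painting can start at day 34 and finishes at day 35.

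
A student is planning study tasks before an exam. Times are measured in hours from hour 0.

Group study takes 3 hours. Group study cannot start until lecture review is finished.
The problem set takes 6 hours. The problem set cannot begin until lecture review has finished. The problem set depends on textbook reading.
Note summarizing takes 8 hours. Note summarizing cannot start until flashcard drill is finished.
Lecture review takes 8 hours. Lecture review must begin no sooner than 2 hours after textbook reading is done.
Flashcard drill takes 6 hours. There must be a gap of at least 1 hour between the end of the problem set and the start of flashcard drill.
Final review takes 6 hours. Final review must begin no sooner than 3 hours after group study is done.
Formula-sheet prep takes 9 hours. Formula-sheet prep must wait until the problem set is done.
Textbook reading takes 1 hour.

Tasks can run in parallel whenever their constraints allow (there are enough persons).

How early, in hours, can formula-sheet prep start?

17

Textbook reading can start immediately at hour 0; it finishes at hour 1.
After textbook reading (finishes hour 1, plus 2-hour gap → hour 3), lecture review can start at hour 3 and finishes at hour 11.
The problem set has to wait for lecture review (finishes hour 11); textbook reading (finishes hour 1). The latest of these is hour 11, so the problem set runs hour 11 to 11 + 6 = hour 17.
Formula-sheet prep waits on the problem set (finishes hour 17), so the earliest it can start is hour 17.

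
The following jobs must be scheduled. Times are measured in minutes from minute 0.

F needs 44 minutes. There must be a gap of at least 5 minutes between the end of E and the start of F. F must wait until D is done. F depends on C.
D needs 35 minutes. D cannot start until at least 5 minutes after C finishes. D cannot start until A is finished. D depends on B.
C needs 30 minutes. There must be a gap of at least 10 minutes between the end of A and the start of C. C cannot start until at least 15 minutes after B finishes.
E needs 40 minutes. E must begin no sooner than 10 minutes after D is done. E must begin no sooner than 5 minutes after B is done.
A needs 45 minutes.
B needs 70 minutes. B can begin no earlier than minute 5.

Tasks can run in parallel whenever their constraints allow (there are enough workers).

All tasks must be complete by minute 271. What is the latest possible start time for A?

F has no dependents, so it just needs to finish by minute 271. Starting by 271 − 44 = minute 227 achieves that.
Since F (must start by minute 227, minus 5-minute gap → minute 222) depends on it, E must finish by minute 222. Backing off its 40-minute duration gives a latest start of minute 182.
For D: E (must start by minute 182, minus 10-minute gap → minute 172); F (must start by minute 227). The most restrictive is minute 172; with a 35-minute duration, D must start by minute 137.
C feeds D (must start by minute 137, minus 5-minute gap → minute 132); F (must start by minute 227). Taking the minimum, C must finish by minute 132 and start by 132 − 30 = minute 102.
A must finish in time for C (must start by minute 102, minus 10-minute gap → minute 92); D (must start by minute 137). The tightest is minute 92, so A must start by 92 − 45 = minute 47.

47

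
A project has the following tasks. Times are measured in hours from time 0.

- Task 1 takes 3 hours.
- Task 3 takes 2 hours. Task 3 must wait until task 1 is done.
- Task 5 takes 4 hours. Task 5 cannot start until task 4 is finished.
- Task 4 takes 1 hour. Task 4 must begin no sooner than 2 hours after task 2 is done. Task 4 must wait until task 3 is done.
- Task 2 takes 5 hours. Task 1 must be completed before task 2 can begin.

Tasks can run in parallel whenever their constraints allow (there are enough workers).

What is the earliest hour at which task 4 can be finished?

11

Task 1 can start immediately at hour 0; it finishes at hour 3.
After task 1 (finishes hour 3), task 3 can start at hour 3 and finishes at hour 5.
After task 1 (finishes hour 3), task 2 can start at hour 3 and finishes at hour 8.
Task 4 has to wait for task 2 (finishes hour 8, plus 2-hour gap → hour 10); task 3 (finishes hour 5). The latest of these is hour 10, so task 4 runs hour 10 to 10 + 1 = hour 11.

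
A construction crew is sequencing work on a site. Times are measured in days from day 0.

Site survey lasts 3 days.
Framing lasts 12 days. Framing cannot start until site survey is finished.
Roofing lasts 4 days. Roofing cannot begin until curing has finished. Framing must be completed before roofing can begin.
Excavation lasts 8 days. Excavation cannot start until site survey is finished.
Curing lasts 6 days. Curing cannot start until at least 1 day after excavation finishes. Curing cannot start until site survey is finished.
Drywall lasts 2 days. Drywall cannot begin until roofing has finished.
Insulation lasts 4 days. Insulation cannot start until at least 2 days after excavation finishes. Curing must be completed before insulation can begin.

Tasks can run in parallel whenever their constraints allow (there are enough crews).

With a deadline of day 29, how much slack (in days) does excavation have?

5

Nothing blocks site survey, so it runs from day 0 to day 3.
Excavation waits on site survey (finishes day 3), so it starts at day 3 and finishes at 3 + 8 = day 11.

Working backward from the deadline:
Drywall must finish by day 29; it takes 2 days, so it must start by 29 − 2 = day 27.
Roofing feeds into drywall (must start by day 27); so roofing must finish by day 27 and therefore start by day 23.
Insulation must finish by day 29; it takes 4 days, so it must start by 29 − 4 = day 25.
Curing must finish in time for roofing (must start by day 23); insulation (must start by day 25). The tightest is day 23, so curing must start by 23 − 6 = day 17.
Excavation feeds curing (must start by day 17, minus 1-day gap → day 16); insulation (must start by day 25, minus 2-day gap → day 23). Taking the minimum, excavation must finish by day 16 and start by 16 − 8 = day 8.
So excavation can start as early as day 3 and as late as day 8, giving 8 − 3 = 5 days of slack.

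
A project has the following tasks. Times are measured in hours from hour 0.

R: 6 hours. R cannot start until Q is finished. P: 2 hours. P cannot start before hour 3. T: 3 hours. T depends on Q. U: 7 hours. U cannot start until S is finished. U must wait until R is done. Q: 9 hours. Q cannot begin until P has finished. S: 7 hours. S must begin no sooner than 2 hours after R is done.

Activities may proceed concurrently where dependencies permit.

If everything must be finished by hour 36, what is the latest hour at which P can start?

U has no dependents, so it just needs to finish by hour 36. Starting by 36 − 7 = hour 29 achieves that.
S feeds into U (must start by hour 29); so S must finish by hour 29 and therefore start by hour 22.
R has several dependents: S (must start by hour 22, minus 2-hour gap → hour 20); U (must start by hour 29). The earliest of those limits is hour 20, so R must start by 20 − 6 = hour 14.
To finish by hour 36, T (duration 3) must start no later than hour 33.
For Q: R (must start by hour 14); T (must start by hour 33). The most restrictive is hour 14; with a 9-hour duration, Q must start by hour 5.
P has to be done before Q (must start by hour 5). That means finishing by hour 5, i.e. starting by 5 − 2 = hour 3.

3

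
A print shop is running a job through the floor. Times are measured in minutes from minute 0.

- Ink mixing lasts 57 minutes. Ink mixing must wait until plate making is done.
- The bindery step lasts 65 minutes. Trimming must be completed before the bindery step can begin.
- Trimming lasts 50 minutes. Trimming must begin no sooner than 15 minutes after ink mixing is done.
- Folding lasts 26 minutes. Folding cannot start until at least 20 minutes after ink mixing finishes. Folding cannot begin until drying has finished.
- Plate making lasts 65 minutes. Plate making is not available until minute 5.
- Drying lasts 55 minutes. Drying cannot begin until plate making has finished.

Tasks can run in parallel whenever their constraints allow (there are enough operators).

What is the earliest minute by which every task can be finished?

257

After its own release at minute 5, plate making can start at minute 5 and finishes at minute 70.
Drying cannot begin until plate making (finishes minute 70). It runs from minute 70 to 70 + 55 = minute 125.
Ink mixing cannot begin until plate making (finishes minute 70). It runs from minute 70 to 70 + 57 = minute 127.
Folding has to wait for ink mixing (finishes minute 127, plus 20-minute gap → minute 147); drying (finishes minute 125). The latest of these is minute 147, so folding runs minute 147 to 147 + 26 = minute 173.
After ink mixing (finishes minute 127, plus 15-minute gap → minute 142), trimming can start at minute 142 and finishes at minute 192.
The bindery step waits on trimming (finishes minute 192), so it starts at minute 192 and finishes at 192 + 65 = minute 257.
All tasks are finished once the last one completes. Finish times: Plate making at 70, Ink mixing at 127, Drying at 125, Trimming at 192, Folding at 173, The bindery step at 257. The latest is minute 257.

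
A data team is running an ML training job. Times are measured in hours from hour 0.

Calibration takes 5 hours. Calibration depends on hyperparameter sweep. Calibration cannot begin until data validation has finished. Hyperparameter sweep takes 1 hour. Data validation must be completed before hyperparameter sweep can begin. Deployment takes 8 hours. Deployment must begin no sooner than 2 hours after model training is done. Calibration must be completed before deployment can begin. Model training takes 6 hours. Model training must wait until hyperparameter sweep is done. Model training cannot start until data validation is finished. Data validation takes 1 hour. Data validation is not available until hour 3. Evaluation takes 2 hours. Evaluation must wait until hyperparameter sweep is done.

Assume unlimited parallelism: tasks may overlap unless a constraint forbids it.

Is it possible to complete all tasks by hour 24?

After its own release at hour 3, data validation can start at hour 3 and finishes at hour 4.
Hyperparameter sweep waits on data validation (finishes hour 4), so it starts at hour 4 and finishes at 4 + 1 = hour 5.
Calibration needs all of hyperparameter sweep (finishes hour 5); data validation (finishes hour 4). That puts its earliest start at hour 5; it finishes at 5 + 5 = hour 10.
Evaluation waits on hyperparameter sweep (finishes hour 5), so it starts at hour 5 and finishes at 5 + 2 = hour 7.
For model training: hyperparameter sweep (finishes hour 5); data validation (finishes hour 4). Taking the maximum gives a start of hour 5, and it finishes at 5 + 6 = hour 11.
For deployment: model training (finishes hour 11, plus 2-hour gap → hour 13); calibration (finishes hour 10). Taking the maximum gives a start of hour 13, and it finishes at 13 + 8 = hour 21.
Every task is finished by hour 21, which is no later than the deadline of 24, so the schedule is feasible.

Yes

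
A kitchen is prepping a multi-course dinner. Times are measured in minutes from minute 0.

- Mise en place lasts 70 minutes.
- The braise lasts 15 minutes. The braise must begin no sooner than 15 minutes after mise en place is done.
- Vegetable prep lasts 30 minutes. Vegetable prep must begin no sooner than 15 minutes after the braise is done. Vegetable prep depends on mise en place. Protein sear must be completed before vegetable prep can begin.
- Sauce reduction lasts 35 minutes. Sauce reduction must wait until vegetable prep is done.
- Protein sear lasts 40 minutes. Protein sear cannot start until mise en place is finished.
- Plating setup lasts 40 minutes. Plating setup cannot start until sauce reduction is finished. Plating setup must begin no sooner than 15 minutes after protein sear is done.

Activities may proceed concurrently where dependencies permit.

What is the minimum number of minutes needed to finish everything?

Mise en place has no prerequisites, so it starts at minute 0 and finishes at minute 70.
Protein sear cannot begin until mise en place (finishes minute 70). It runs from minute 70 to 70 + 40 = minute 110.
The braise waits on mise en place (finishes minute 70, plus 15-minute gap → minute 85), so it starts at minute 85 and finishes at 85 + 15 = minute 100.
Vegetable prep cannot start until the braise (finishes minute 100, plus 15-minute gap → minute 115); mise en place (finishes minute 70); protein sear (finishes minute 110). The controlling bound is minute 115, so vegetable prep finishes at 115 + 30 = minute 145.
After vegetable prep (finishes minute 145), sauce reduction can start at minute 145 and finishes at minute 180.
Plating setup cannot start until sauce reduction (finishes minute 180); protein sear (finishes minute 110, plus 15-minute gap → minute 125). The controlling bound is minute 180, so plating setup finishes at 180 + 40 = minute 220.
All tasks are finished once the last one completes. Finish times: Mise en place at 70, The braise at 100, Protein sear at 110, Vegetable prep at 145, Sauce reduction at 180, Plating setup at 220. The latest is minute 220.

220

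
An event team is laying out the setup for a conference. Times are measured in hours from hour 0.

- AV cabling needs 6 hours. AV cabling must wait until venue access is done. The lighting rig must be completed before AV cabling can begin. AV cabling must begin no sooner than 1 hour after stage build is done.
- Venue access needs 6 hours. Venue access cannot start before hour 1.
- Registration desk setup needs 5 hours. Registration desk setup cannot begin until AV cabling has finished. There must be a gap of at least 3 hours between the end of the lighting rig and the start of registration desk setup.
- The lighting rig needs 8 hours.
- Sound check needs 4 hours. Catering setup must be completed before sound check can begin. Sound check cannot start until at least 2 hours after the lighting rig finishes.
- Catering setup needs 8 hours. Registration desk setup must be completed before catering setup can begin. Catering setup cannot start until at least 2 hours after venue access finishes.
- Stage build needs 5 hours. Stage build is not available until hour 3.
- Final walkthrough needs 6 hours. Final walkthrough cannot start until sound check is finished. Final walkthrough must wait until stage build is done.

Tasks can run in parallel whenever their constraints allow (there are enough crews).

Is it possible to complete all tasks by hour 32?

The lighting rig has no prerequisites, so it starts at hour 0 and finishes at hour 8.
Stage build cannot begin until its own release at hour 3. It runs from hour 3 to 3 + 5 = hour 8.
Venue access cannot begin until its own release at hour 1. It runs from hour 1 to 1 + 6 = hour 7.
For AV cabling: venue access (finishes hour 7); the lighting rig (finishes hour 8); stage build (finishes hour 8, plus 1-hour gap → hour 9). Taking the maximum gives a start of hour 9, and it finishes at 9 + 6 = hour 15.
Registration desk setup cannot start until AV cabling (finishes hour 15); the lighting rig (finishes hour 8, plus 3-hour gap → hour 11). The controlling bound is hour 15, so registration desk setup finishes at 15 + 5 = hour 20.
Catering setup has to wait for registration desk setup (finishes hour 20); venue access (finishes hour 7, plus 2-hour gap → hour 9). The latest of these is hour 20, so catering setup runs hour 20 to 20 + 8 = hour 28.
For sound check: catering setup (finishes hour 28); the lighting rig (finishes hour 8, plus 2-hour gap → hour 10). Taking the maximum gives a start of hour 28, and it finishes at 28 + 4 = hour 32.
Final walkthrough needs all of sound check (finishes hour 32); stage build (finishes hour 8). That puts its earliest start at hour 32; it finishes at 32 + 6 = hour 38.
The earliest everything can be done is hour 38, which is after the deadline of 32, so it is not possible.

No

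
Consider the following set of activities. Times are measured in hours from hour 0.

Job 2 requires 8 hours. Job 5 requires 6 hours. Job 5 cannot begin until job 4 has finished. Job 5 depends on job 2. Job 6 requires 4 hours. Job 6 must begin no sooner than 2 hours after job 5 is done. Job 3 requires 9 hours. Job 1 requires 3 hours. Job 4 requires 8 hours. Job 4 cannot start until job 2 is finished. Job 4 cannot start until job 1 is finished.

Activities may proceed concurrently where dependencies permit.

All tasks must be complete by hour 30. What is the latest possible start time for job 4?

Job 6 has no dependents, so it just needs to finish by hour 30. Starting by 30 − 4 = hour 26 achieves that.
Job 5 feeds into job 6 (must start by hour 26, minus 2-hour gap → hour 24); so job 5 must finish by hour 24 and therefore start by hour 18.
Job 4 must finish before job 5 (must start by hour 18). With an 8-hour duration, job 4 must start by 18 − 8 = hour 10.

10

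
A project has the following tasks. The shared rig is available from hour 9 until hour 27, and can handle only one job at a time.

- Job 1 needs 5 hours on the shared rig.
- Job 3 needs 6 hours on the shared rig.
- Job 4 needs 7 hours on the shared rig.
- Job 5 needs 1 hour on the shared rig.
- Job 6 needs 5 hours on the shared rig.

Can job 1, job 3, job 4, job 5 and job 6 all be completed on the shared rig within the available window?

The shared rig window is 27 − 9 = 18 hours.
Running back to back, the jobs need 5 + 6 + 7 + 1 + 5 = 24 hours on the shared rig.
Since 24 > 18, they cannot all fit.

No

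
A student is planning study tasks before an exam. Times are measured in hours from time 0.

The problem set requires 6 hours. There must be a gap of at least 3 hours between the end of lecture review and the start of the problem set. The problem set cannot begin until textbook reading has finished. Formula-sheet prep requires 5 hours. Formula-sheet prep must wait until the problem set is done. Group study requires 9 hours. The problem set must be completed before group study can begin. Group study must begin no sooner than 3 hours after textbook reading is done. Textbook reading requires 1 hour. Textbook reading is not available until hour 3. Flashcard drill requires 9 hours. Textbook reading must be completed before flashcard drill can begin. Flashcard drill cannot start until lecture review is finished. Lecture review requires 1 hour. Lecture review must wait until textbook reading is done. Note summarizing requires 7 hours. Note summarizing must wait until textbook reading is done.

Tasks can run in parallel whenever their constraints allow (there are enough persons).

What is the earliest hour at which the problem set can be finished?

Textbook reading waits on its own release at hour 3, so it starts at hour 3 and finishes at 3 + 1 = hour 4.
After textbook reading (finishes hour 4), lecture review can start at hour 4 and finishes at hour 5.
The problem set needs all of lecture review (finishes hour 5, plus 3-hour gap → hour 8); textbook reading (finishes hour 4). That puts its earliest start at hour 8; it finishes at 8 + 6 = hour 14.

14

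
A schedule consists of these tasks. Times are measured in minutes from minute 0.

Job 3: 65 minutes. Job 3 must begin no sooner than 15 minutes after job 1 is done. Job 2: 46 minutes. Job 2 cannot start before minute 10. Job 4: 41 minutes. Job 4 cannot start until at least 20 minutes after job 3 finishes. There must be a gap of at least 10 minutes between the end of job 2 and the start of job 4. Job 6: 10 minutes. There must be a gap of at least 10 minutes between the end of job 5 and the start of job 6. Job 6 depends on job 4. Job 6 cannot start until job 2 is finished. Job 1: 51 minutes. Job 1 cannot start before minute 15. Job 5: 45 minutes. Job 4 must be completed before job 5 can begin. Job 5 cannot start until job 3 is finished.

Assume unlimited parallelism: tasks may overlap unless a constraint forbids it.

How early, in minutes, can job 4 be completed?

207

Job 2 waits on its own release at minute 10, so it starts at minute 10 and finishes at 10 + 46 = minute 56.
Job 1 cannot begin until its own release at minute 15. It runs from minute 15 to 15 + 51 = minute 66.
After job 1 (finishes minute 66, plus 15-minute gap → minute 81), job 3 can start at minute 81 and finishes at minute 146.
Job 4 cannot start until job 3 (finishes minute 146, plus 20-minute gap → minute 166); job 2 (finishes minute 56, plus 10-minute gap → minute 66). The controlling bound is minute 166, so job 4 finishes at 166 + 41 = minute 207.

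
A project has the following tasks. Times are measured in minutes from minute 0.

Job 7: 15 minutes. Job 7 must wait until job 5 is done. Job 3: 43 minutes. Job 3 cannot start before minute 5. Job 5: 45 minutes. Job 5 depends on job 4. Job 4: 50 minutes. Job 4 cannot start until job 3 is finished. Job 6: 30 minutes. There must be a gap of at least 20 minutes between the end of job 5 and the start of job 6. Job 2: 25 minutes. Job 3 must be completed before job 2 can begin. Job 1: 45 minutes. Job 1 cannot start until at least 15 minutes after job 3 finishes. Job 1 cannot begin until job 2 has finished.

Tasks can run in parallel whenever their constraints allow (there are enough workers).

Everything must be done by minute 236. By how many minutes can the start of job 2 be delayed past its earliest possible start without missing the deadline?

Job 3 waits on its own release at minute 5, so it starts at minute 5 and finishes at 5 + 43 = minute 48.
After job 3 (finishes minute 48), job 2 can start at minute 48 and finishes at minute 73.

Working backward from the deadline:
Job 1 has no dependents, so it just needs to finish by minute 236. Starting by 236 − 45 = minute 191 achieves that.
Job 2 has to be done before job 1 (must start by minute 191). That means finishing by minute 191, i.e. starting by 191 − 25 = minute 166.
So job 2 can start as early as minute 48 and as late as minute 166, giving 166 − 48 = 118 minutes of slack.

118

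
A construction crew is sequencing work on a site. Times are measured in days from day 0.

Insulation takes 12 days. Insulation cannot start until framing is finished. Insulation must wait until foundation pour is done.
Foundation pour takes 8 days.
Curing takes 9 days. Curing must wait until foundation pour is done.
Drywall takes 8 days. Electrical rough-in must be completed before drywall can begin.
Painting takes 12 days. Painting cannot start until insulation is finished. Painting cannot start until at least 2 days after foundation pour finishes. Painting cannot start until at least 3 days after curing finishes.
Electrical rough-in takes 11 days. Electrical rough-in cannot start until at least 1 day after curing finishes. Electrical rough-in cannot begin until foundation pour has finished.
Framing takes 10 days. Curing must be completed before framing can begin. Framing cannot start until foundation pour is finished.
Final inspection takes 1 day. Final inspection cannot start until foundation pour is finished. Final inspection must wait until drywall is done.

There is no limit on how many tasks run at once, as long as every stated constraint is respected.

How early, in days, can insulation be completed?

Foundation pour can start immediately at day 0; it finishes at day 8.
Curing cannot begin until foundation pour (finishes day 8). It runs from day 8 to 8 + 9 = day 17.
Framing cannot start until curing (finishes day 17); foundation pour (finishes day 8). The controlling bound is day 17, so framing finishes at 17 + 10 = day 27.
Insulation needs all of framing (finishes day 27); foundation pour (finishes day 8). That puts its earliest start at day 27; it finishes at 27 + 12 = day 39.

39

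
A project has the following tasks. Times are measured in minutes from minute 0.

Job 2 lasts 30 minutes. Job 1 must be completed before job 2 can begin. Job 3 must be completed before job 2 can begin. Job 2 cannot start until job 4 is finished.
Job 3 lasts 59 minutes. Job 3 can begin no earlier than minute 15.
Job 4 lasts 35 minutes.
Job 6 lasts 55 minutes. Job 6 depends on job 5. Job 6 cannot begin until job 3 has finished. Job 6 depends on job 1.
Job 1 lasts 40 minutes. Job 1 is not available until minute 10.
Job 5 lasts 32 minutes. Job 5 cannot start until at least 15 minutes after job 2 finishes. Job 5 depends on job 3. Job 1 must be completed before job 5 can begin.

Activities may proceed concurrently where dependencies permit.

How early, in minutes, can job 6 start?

151

Job 4 has no prerequisites, so it starts at minute 0 and finishes at minute 35.
After its own release at minute 15, job 3 can start at minute 15 and finishes at minute 74.
Job 1 cannot begin until its own release at minute 10. It runs from minute 10 to 10 + 40 = minute 50.
For job 2: job 1 (finishes minute 50); job 3 (finishes minute 74); job 4 (finishes minute 35). Taking the maximum gives a start of minute 74, and it finishes at 74 + 30 = minute 104.
Job 5 cannot start until job 2 (finishes minute 104, plus 15-minute gap → minute 119); job 3 (finishes minute 74); job 1 (finishes minute 50). The controlling bound is minute 119, so job 5 finishes at 119 + 32 = minute 151.
Job 6 waits on job 5 (finishes minute 151); job 3 (finishes minute 74); job 1 (finishes minute 50). The latest of these is minute 151, which is the earliest job 6 can start.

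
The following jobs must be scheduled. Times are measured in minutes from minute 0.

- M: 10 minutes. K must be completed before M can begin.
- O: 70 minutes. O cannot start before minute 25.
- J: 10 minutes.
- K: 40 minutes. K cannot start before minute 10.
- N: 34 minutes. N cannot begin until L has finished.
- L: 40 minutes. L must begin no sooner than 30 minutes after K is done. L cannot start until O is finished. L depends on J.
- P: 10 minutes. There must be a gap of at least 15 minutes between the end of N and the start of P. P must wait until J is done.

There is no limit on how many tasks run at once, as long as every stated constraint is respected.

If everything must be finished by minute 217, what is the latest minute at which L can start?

P must finish by minute 217; it takes 10 minutes, so it must start by 217 − 10 = minute 207.
N must finish before P (must start by minute 207, minus 15-minute gap → minute 192). With a 34-minute duration, N must start by 192 − 34 = minute 158.
Since N (must start by minute 158) depends on it, L must finish by minute 158. Backing off its 40-minute duration gives a latest start of minute 118.

118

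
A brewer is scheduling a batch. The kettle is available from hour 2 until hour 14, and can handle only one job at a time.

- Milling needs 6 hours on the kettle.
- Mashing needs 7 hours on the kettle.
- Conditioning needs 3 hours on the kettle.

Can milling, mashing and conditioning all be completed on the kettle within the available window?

The kettle window is 14 − 2 = 12 hours.
Running back to back, the jobs need 6 + 7 + 3 = 16 hours on the kettle.
Since 16 > 12, they cannot all fit.

No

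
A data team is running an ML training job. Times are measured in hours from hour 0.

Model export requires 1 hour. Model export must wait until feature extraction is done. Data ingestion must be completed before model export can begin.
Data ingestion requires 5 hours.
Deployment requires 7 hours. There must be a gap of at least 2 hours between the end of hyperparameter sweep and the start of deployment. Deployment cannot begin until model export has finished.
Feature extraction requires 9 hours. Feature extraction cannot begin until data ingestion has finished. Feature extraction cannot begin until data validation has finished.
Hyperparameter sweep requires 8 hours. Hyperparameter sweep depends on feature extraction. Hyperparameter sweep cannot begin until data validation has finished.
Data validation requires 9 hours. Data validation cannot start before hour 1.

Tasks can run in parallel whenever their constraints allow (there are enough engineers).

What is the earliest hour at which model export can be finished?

Data validation cannot begin until its own release at hour 1. It runs from hour 1 to 1 + 9 = hour 10.
Data ingestion has no prerequisites, so it starts at hour 0 and finishes at hour 5.
Feature extraction cannot start until data ingestion (finishes hour 5); data validation (finishes hour 10). The controlling bound is hour 10, so feature extraction finishes at 10 + 9 = hour 19.
Model export cannot start until feature extraction (finishes hour 19); data ingestion (finishes hour 5). The controlling bound is hour 19, so model export finishes at 19 + 1 = hour 20.

20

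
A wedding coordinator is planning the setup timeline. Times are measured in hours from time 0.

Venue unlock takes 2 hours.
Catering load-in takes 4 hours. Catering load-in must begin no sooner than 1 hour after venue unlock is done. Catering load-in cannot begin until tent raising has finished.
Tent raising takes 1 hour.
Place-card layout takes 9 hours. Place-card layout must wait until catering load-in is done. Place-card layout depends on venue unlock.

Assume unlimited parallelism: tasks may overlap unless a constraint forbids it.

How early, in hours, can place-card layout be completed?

16

Tent raising has no prerequisites, so it starts at hour 0 and finishes at hour 1.
Nothing blocks venue unlock, so it runs from hour 0 to hour 2.
Catering load-in has to wait for venue unlock (finishes hour 2, plus 1-hour gap → hour 3); tent raising (finishes hour 1). The latest of these is hour 3, so catering load-in runs hour 3 to 3 + 4 = hour 7.
Place-card layout has to wait for catering load-in (finishes hour 7); venue unlock (finishes hour 2). The latest of these is hour 7, so place-card layout runs hour 7 to 7 + 9 = hour 16.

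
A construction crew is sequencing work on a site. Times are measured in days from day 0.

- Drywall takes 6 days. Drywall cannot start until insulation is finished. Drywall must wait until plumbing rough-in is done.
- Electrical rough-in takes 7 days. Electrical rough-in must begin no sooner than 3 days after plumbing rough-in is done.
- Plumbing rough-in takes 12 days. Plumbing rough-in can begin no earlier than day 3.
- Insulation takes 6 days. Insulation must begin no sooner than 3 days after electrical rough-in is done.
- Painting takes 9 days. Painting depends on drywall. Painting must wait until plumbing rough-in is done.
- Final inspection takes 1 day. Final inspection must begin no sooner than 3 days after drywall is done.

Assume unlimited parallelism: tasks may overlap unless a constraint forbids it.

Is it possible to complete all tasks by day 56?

Yes

After its own release at day 3, plumbing rough-in can start at day 3 and finishes at day 15.
After plumbing rough-in (finishes day 15, plus 3-day gap → day 18), electrical rough-in can start at day 18 and finishes at day 25.
After electrical rough-in (finishes day 25, plus 3-day gap → day 28), insulation can start at day 28 and finishes at day 34.
Drywall has to wait for insulation (finishes day 34); plumbing rough-in (finishes day 15). The latest of these is day 34, so drywall runs day 34 to 34 + 6 = day 40.
Final inspection waits on drywall (finishes day 40, plus 3-day gap → day 43), so it starts at day 43 and finishes at 43 + 1 = day 44.
Painting needs all of drywall (finishes day 40); plumbing rough-in (finishes day 15). That puts its earliest start at day 40; it finishes at 40 + 9 = day 49.
Every task is finished by day 49, which is no later than the deadline of 56, so the schedule is feasible.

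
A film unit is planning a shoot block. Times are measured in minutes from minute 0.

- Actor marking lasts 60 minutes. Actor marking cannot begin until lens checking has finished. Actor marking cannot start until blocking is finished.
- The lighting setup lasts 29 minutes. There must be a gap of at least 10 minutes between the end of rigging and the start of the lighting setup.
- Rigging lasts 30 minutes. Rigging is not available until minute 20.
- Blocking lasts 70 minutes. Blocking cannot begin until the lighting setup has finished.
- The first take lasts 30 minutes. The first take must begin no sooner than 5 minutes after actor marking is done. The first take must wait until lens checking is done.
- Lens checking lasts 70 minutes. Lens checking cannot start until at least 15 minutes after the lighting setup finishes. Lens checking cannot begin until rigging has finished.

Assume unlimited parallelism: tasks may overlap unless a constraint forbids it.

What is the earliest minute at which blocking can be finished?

Rigging waits on its own release at minute 20, so it starts at minute 20 and finishes at 20 + 30 = minute 50.
The lighting setup waits on rigging (finishes minute 50, plus 10-minute gap → minute 60), so it starts at minute 60 and finishes at 60 + 29 = minute 89.
Blocking cannot begin until the lighting setup (finishes minute 89). It runs from minute 89 to 89 + 70 = minute 159.

159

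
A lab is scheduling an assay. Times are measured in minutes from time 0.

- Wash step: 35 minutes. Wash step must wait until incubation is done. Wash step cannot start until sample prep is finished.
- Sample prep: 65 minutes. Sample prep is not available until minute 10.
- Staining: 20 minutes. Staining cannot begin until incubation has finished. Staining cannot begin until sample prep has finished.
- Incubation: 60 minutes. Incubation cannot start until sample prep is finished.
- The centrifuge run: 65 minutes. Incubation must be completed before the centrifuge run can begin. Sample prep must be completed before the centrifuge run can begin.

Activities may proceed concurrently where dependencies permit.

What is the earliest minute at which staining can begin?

135

After its own release at minute 10, sample prep can start at minute 10 and finishes at minute 75.
Incubation cannot begin until sample prep (finishes minute 75). It runs from minute 75 to 75 + 60 = minute 135.
Staining waits on incubation (finishes minute 135); sample prep (finishes minute 75). The latest of these is minute 135, which is the earliest staining can start.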